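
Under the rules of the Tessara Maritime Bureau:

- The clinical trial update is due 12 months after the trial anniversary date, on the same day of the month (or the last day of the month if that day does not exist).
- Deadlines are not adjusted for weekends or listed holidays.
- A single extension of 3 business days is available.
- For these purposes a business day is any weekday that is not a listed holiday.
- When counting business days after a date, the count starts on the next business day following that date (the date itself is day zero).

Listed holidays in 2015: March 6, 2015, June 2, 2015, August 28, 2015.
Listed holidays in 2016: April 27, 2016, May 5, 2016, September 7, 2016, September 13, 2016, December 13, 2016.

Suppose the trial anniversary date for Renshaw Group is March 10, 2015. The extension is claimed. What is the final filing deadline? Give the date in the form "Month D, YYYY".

March 15, 2016

12 months from March 10, 2015 is March 10, 2016.
March 10, 2016 falls on a Thursday. The rules make no weekend/holiday allowance, so it remains March 10, 2016.
Counting 3 further business days from March 10, 2016 reaches March 15, 2016.
March 15, 2016 falls on a Tuesday. The rules make no weekend/holiday allowance, so it remains March 15, 2016.
Final deadline: March 15, 2016.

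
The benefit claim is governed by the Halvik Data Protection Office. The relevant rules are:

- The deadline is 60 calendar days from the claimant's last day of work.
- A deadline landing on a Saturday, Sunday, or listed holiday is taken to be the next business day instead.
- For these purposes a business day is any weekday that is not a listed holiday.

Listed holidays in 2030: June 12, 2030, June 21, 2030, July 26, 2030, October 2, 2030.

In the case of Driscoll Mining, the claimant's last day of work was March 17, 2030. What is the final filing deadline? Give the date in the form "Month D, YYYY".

From March 17, 2030, 60 calendar days later is May 16, 2030.
May 16, 2030 (Thursday) is already a business day.
Deadline: May 16, 2030.

May 16, 2030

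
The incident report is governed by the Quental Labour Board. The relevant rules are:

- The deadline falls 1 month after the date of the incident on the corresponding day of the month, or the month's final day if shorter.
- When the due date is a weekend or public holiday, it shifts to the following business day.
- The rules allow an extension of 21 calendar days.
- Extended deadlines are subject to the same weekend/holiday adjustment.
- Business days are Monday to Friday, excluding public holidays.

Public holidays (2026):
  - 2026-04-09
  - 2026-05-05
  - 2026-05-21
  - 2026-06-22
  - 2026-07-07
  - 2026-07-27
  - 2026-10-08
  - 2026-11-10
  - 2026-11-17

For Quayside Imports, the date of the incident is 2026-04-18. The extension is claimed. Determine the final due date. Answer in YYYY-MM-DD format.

1 month from 2026-04-18 is 2026-05-18.
2026-05-18 is a Monday and not a listed holiday, so it stands.
Add the 21 calendar-day extension to 2026-05-18: 2026-06-08.
2026-06-08 is a Monday and not a listed holiday, so it stands.
The final due date is 2026-06-08.

2026-06-08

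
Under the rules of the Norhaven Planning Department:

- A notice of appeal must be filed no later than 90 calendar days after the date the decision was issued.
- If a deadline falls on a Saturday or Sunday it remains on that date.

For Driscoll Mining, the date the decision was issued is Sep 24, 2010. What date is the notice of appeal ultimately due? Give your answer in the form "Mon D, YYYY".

Dec 23, 2010

From Sep 24, 2010, 90 calendar days later is Dec 23, 2010.
Dec 23, 2010 falls on a Thursday. The rules make no weekend/holiday allowance, so it remains Dec 23, 2010.
Deadline: Dec 23, 2010.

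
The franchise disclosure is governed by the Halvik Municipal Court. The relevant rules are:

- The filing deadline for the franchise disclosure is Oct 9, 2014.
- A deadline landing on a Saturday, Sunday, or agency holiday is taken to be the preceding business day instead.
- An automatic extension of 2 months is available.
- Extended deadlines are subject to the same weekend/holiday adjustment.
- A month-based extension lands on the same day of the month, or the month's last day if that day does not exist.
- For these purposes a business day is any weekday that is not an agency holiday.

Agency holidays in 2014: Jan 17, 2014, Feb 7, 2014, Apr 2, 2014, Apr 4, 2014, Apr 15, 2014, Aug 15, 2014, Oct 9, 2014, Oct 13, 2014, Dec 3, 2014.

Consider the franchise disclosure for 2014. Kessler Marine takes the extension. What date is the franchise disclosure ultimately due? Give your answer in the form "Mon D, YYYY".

Dec 8, 2014

The statutory due date is Oct 9, 2014.
Oct 9, 2014 is a listed holiday, so it moves to the preceding business day, Oct 8, 2014 (Wednesday).
Applying the 2 months extension: 2 months after Oct 8, 2014 is Dec 8, 2014.
Dec 8, 2014 is a Monday and not a listed holiday, so it stands.
The final due date is Dec 8, 2014.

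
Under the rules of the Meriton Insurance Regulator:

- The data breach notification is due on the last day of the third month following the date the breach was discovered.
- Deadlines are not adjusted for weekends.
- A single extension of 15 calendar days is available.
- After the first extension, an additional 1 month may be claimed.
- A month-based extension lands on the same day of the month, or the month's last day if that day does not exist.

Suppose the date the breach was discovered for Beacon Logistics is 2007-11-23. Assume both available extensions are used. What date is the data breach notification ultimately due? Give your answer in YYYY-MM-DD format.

The third month after 2007-11-23 is February 2008, whose last day is 2008-02-29.
2008-02-29 falls on a Friday. The rules make no weekend/holiday allowance, so it remains 2008-02-29.
Add the 15 calendar-day extension to 2008-02-29: 2008-03-15.
2008-03-15 falls on a Saturday. The rules make no weekend/holiday allowance, so it remains 2008-03-15.
Applying the 1 month extension: 1 month after 2008-03-15 is 2008-04-15.
No adjustment is made for weekends or holidays, so 2008-04-15 stands.
So the filing is due 2008-04-15.

2008-04-15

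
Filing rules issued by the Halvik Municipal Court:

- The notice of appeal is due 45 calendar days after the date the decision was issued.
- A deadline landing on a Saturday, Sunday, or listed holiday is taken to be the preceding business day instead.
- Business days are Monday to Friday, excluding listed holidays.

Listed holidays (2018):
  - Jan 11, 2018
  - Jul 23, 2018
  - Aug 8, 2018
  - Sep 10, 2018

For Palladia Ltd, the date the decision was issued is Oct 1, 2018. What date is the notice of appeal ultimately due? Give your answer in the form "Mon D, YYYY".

45 calendar days after Oct 1, 2018 is Nov 15, 2018.
Since Nov 15, 2018 is a Thursday and not a holiday, the date is unchanged.
The final due date is Nov 15, 2018.

Nov 15, 2018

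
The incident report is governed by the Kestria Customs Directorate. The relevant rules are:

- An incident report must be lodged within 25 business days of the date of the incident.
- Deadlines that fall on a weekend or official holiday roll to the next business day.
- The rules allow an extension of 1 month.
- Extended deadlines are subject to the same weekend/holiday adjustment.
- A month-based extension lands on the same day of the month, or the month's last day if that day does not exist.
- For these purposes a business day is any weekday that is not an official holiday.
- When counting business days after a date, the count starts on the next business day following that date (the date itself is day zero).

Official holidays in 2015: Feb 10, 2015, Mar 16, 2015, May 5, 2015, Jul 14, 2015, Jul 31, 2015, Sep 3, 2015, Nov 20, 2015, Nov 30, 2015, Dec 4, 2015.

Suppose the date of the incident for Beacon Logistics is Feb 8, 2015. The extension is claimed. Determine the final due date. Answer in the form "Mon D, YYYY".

Apr 17, 2015

Counting 25 business days after Feb 8, 2015 (skipping weekends and listed holidays) reaches Mar 17, 2015.
Mar 17, 2015 (Tuesday) is already a business day.
Applying the 1 month extension: 1 month after Mar 17, 2015 is Apr 17, 2015.
Apr 17, 2015 (Friday) is already a business day.
The final due date is Apr 17, 2015.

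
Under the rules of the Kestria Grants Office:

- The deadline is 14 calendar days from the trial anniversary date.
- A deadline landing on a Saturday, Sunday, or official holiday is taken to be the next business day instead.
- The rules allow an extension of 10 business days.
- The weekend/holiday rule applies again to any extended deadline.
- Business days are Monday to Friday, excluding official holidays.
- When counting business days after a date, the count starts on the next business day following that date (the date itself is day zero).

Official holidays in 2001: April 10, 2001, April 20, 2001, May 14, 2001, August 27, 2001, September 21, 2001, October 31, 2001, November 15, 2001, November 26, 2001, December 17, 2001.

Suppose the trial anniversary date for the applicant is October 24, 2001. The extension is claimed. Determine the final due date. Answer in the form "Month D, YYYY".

November 22, 2001

Trigger date October 24, 2001 + 14 calendar days = November 7, 2001.
November 7, 2001 (Wednesday) is already a business day.
Applying the 10-business-day extension: 10 business days after November 7, 2001 is November 22, 2001.
November 22, 2001 is a Thursday and not a listed holiday, so it stands.
Final deadline: November 22, 2001.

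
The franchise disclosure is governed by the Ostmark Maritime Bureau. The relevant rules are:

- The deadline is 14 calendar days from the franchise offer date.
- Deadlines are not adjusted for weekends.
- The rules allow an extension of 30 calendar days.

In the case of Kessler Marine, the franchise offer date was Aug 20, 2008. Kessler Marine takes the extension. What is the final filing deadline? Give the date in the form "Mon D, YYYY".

Oct 3, 2008

14 calendar days after Aug 20, 2008 is Sep 3, 2008.
Sep 3, 2008 falls on a Wednesday. The rules make no weekend/holiday allowance, so it remains Sep 3, 2008.
Applying the 30-calendar-day extension: Sep 3, 2008 + 30 days = Oct 3, 2008.
No adjustment is made for weekends or holidays, so Oct 3, 2008 stands.
So the filing is due Oct 3, 2008.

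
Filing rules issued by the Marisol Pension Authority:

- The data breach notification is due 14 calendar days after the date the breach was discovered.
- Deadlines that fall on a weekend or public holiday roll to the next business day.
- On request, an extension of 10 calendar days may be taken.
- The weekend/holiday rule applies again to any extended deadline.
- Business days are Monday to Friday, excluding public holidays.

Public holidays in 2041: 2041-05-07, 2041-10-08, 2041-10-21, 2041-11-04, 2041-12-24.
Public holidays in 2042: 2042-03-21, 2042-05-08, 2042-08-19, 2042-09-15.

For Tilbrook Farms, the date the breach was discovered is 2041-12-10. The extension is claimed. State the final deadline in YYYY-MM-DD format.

2042-01-06

Trigger date 2041-12-10 + 14 calendar days = 2041-12-24.
2041-12-24 is a listed holiday, so it moves to the next business day, 2041-12-25 (Wednesday).
Add the 10 calendar-day extension to 2041-12-25: 2042-01-04.
2042-01-04 is a Saturday, so it moves to the next business day, 2042-01-06 (Monday).
Deadline: 2042-01-06.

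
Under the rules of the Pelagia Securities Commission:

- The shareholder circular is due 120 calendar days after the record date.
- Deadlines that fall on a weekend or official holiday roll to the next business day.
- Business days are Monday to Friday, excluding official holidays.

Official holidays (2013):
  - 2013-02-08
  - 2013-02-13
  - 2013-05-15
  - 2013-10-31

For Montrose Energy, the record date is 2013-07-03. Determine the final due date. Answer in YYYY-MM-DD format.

2013-11-01

From 2013-07-03, 120 calendar days later is 2013-10-31.
2013-10-31 is a listed holiday, so it moves to the next business day, 2013-11-01 (Friday).
So the filing is due 2013-11-01.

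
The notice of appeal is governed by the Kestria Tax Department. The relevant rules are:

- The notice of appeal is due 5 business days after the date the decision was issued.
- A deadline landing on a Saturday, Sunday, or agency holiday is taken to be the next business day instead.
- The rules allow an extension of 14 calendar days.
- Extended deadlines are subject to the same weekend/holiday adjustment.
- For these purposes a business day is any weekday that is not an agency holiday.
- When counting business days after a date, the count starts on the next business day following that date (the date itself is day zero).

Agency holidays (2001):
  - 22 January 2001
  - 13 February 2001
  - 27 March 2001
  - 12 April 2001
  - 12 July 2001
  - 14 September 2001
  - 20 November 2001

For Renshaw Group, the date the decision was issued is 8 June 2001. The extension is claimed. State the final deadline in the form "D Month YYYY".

29 June 2001

Counting 5 business days after 8 June 2001 (skipping weekends and listed holidays) reaches 15 June 2001.
15 June 2001 falls on a Friday, which is a business day, so no adjustment is needed.
Add the 14 calendar-day extension to 15 June 2001: 29 June 2001.
29 June 2001 falls on a Friday, which is a business day, so no adjustment is needed.
Deadline: 29 June 2001.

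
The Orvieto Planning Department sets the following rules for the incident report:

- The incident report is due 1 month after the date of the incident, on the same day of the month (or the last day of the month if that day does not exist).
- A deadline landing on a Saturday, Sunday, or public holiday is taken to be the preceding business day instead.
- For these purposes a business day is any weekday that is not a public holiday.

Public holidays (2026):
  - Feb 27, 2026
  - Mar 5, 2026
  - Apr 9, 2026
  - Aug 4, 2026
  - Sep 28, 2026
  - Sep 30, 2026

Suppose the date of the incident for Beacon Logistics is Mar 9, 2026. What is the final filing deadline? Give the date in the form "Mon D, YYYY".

Apr 8, 2026

Moving 1 month forward from Mar 9, 2026 on the corresponding day gives Apr 9, 2026.
Because Apr 9, 2026 is a listed holiday, the deadline becomes Apr 8, 2026 (Wednesday).
Deadline: Apr 8, 2026.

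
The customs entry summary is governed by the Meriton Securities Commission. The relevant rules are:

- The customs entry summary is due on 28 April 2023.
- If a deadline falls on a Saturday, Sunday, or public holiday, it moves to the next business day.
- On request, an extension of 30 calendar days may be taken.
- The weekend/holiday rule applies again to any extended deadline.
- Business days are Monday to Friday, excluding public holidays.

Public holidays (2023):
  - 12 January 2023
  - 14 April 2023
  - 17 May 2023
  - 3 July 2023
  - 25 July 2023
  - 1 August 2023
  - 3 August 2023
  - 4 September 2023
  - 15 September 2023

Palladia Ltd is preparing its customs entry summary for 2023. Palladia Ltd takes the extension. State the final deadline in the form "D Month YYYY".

29 May 2023

The stated deadline is 28 April 2023.
28 April 2023 is a Friday and not a listed holiday, so it stands.
The 30-calendar-day extension moves the deadline from 28 April 2023 to 28 May 2023.
28 May 2023 is a Sunday; the next business day is 29 May 2023 (Monday).
Deadline: 29 May 2023.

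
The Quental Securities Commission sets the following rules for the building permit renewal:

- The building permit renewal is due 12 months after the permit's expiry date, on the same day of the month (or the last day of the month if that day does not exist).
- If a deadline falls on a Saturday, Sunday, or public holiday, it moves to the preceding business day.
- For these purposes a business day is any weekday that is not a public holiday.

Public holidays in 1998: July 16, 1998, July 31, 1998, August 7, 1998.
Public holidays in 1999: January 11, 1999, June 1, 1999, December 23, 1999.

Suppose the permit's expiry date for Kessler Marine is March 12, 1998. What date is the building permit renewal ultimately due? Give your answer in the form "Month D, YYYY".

12 months from March 12, 1998 is March 12, 1999.
March 12, 1999 (Friday) is already a business day.
Deadline: March 12, 1999.

March 12, 1999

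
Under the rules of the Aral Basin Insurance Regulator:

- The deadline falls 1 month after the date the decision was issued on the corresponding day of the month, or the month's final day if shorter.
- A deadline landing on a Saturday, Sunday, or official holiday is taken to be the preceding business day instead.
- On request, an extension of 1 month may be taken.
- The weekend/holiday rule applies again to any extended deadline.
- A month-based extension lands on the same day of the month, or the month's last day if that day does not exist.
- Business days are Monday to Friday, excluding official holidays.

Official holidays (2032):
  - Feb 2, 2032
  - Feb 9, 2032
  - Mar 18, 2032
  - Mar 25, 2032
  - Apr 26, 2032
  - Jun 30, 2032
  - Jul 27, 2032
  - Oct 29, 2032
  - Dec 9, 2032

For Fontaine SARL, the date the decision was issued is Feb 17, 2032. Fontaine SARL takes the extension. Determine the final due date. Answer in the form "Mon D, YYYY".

Moving 1 month forward from Feb 17, 2032 on the corresponding day gives Mar 17, 2032.
Mar 17, 2032 (Wednesday) is already a business day.
Add 1 month to Mar 17, 2032: Apr 17, 2032.
Apr 17, 2032 is a Saturday, so it moves to the preceding business day, Apr 16, 2032 (Friday).
Deadline: Apr 16, 2032.

Apr 16, 2032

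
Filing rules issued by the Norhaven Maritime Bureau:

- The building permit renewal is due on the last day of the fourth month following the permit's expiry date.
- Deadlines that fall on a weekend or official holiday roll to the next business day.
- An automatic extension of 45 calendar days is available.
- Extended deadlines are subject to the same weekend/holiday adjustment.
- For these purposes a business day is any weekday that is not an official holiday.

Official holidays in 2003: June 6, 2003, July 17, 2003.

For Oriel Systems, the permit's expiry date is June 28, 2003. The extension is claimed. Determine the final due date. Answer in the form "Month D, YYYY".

4 months after June 28, 2003 falls in October 2003; the last day of that month is October 31, 2003.
October 31, 2003 (Friday) is already a business day.
The 45-calendar-day extension moves the deadline from October 31, 2003 to December 15, 2003.
December 15, 2003 falls on a Monday, which is a business day, so no adjustment is needed.
Deadline: December 15, 2003.

December 15, 2003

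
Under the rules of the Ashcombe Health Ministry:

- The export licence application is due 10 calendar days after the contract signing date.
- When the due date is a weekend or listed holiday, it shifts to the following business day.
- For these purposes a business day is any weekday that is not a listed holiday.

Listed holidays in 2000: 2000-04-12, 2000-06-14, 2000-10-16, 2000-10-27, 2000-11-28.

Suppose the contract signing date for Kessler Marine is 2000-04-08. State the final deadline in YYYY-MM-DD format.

From 2000-04-08, 10 calendar days later is 2000-04-18.
2000-04-18 (Tuesday) is already a business day.
Final deadline: 2000-04-18.

2000-04-18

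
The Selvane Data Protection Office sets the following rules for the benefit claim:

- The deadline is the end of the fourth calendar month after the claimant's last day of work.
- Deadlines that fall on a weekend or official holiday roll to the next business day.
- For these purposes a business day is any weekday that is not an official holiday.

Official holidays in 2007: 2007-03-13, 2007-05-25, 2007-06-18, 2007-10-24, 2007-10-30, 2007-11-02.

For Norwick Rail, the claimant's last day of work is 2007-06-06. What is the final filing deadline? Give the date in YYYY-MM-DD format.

The fourth month after 2007-06-06 is October 2007, whose last day is 2007-10-31.
Since 2007-10-31 is a Wednesday and not a holiday, the date is unchanged.
Final deadline: 2007-10-31.

2007-10-31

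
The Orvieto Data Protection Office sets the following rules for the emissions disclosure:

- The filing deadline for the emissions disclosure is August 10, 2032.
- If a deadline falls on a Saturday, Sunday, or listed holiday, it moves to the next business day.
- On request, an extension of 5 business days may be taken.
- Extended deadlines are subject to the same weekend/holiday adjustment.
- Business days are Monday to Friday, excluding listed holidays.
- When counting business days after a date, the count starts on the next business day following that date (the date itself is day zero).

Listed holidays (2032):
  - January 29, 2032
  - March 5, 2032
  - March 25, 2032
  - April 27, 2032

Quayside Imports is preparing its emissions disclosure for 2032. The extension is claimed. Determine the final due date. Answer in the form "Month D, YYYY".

August 17, 2032

The statutory due date is August 10, 2032.
August 10, 2032 is a Tuesday and not a listed holiday, so it stands.
The 5-business-day extension runs from August 10, 2032 to August 17, 2032.
August 17, 2032 (Tuesday) is already a business day.
The final due date is August 17, 2032.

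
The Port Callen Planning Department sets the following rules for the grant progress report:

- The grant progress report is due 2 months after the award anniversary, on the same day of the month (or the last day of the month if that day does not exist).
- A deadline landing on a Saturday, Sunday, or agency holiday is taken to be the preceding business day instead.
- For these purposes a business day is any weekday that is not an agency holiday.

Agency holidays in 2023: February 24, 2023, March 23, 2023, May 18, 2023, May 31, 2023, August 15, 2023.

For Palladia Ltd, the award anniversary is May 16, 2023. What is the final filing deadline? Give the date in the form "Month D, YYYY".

2 months after May 16, 2023, on the same day of the month, is July 16, 2023.
Because July 16, 2023 is a Sunday, the deadline becomes July 14, 2023 (Friday).
The final due date is July 14, 2023.

July 14, 2023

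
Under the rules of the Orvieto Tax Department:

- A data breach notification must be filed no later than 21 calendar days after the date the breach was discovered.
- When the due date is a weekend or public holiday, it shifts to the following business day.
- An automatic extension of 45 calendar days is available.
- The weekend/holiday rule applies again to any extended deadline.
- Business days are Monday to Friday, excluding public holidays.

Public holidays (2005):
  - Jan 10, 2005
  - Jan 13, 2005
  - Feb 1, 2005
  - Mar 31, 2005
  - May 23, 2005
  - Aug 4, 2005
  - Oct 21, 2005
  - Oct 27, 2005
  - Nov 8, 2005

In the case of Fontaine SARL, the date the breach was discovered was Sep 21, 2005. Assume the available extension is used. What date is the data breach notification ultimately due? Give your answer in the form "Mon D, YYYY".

Trigger date Sep 21, 2005 + 21 calendar days = Oct 12, 2005.
Oct 12, 2005 (Wednesday) is already a business day.
The 45-calendar-day extension moves the deadline from Oct 12, 2005 to Nov 26, 2005.
Nov 26, 2005 is a Saturday; the next business day is Nov 28, 2005 (Monday).
So the filing is due Nov 28, 2005.

Nov 28, 2005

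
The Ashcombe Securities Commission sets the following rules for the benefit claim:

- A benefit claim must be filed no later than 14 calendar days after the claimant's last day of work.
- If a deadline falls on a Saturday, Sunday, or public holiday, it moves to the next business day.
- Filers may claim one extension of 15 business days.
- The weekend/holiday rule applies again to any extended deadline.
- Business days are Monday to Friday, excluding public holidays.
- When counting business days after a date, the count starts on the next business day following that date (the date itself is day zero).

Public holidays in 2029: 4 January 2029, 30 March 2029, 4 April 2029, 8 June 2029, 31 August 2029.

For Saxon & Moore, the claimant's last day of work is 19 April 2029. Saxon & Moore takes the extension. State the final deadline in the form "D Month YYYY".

24 May 2029

14 calendar days after 19 April 2029 is 3 May 2029.
3 May 2029 is a Thursday and not a listed holiday, so it stands.
Applying the 15-business-day extension: 15 business days after 3 May 2029 is 24 May 2029.
Since 24 May 2029 is a Thursday and not a holiday, the date is unchanged.
So the filing is due 24 May 2029.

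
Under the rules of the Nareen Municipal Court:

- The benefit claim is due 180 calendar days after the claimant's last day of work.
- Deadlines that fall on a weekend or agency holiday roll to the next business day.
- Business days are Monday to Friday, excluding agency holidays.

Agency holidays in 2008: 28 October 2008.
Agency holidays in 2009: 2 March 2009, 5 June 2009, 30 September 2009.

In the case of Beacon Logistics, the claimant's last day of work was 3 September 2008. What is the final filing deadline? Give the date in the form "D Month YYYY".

3 March 2009

180 calendar days after 3 September 2008 is 2 March 2009.
2 March 2009 falls on a listed holiday. Rolling to the next business day gives 3 March 2009, a Tuesday.
So the filing is due 3 March 2009.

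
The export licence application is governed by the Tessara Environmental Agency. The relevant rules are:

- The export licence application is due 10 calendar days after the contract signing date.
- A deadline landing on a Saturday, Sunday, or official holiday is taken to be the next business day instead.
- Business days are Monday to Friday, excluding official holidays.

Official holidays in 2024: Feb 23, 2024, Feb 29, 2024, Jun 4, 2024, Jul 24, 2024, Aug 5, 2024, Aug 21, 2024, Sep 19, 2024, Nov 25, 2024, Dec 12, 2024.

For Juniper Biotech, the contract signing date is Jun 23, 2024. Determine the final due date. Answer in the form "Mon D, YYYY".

Trigger date Jun 23, 2024 + 10 calendar days = Jul 3, 2024.
Since Jul 3, 2024 is a Wednesday and not a holiday, the date is unchanged.
The final due date is Jul 3, 2024.

Jul 3, 2024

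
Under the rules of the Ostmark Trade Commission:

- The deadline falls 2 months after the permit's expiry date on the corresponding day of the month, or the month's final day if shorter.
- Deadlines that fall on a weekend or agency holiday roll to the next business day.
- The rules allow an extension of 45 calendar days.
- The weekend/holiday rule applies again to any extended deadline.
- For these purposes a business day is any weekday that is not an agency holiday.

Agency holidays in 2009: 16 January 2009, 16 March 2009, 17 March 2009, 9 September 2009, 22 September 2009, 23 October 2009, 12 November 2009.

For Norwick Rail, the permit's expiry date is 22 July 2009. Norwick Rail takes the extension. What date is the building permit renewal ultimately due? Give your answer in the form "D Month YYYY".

9 November 2009

2 months from 22 July 2009 is 22 September 2009.
22 September 2009 is a listed holiday, so it moves to the next business day, 23 September 2009 (Wednesday).
With the 45-day extension, 23 September 2009 becomes 7 November 2009.
7 November 2009 is a Saturday, so it moves to the next business day, 9 November 2009 (Monday).
Deadline: 9 November 2009.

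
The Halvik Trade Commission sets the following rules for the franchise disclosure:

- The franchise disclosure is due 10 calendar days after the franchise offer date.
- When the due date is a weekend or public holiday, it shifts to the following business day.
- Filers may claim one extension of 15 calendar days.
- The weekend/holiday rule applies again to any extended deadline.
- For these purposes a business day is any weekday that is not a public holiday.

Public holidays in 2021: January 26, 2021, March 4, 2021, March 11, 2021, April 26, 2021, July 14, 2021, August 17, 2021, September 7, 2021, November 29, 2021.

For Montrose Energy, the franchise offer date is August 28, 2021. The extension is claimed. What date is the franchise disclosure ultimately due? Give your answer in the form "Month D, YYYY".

September 23, 2021

Trigger date August 28, 2021 + 10 calendar days = September 7, 2021.
September 7, 2021 falls on a listed holiday. Rolling to the next business day gives September 8, 2021, a Wednesday.
With the 15-day extension, September 8, 2021 becomes September 23, 2021.
September 23, 2021 (Thursday) is already a business day.
Deadline: September 23, 2021.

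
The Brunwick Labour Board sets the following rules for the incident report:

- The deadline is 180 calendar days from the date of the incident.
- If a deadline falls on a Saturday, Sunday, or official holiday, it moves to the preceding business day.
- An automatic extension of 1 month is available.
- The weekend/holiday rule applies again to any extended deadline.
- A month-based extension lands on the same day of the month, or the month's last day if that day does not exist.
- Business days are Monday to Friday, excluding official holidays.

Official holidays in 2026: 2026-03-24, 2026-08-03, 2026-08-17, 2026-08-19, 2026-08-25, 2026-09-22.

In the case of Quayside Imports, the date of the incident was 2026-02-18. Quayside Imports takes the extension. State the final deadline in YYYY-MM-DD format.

From 2026-02-18, 180 calendar days later is 2026-08-17.
2026-08-17 is a listed holiday; the preceding business day is 2026-08-14 (Friday).
The 1 month extension carries 2026-08-14 to 2026-09-14.
2026-09-14 (Monday) is already a business day.
Final deadline: 2026-09-14.

2026-09-14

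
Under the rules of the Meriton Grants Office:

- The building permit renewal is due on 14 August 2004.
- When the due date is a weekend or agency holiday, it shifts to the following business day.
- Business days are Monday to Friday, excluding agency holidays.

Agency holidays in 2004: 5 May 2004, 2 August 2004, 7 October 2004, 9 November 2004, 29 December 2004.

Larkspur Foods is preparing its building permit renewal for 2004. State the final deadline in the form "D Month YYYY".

16 August 2004

The statutory due date is 14 August 2004.
Because 14 August 2004 is a Saturday, the deadline becomes 16 August 2004 (Monday).
Deadline: 16 August 2004.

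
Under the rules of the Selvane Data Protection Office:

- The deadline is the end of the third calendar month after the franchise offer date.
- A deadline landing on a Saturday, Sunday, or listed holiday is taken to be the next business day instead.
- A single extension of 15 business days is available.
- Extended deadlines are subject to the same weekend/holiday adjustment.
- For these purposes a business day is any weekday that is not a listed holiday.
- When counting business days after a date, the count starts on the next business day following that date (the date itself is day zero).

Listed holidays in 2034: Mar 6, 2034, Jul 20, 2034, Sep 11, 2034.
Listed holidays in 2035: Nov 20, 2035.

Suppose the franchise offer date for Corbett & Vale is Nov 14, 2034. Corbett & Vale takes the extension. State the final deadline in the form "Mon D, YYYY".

3 months after Nov 14, 2034 falls in February 2035; the last day of that month is Feb 28, 2035.
Feb 28, 2035 (Wednesday) is already a business day.
Applying the 15-business-day extension: 15 business days after Feb 28, 2035 is Mar 21, 2035.
Mar 21, 2035 falls on a Wednesday, which is a business day, so no adjustment is needed.
So the filing is due Mar 21, 2035.

Mar 21, 2035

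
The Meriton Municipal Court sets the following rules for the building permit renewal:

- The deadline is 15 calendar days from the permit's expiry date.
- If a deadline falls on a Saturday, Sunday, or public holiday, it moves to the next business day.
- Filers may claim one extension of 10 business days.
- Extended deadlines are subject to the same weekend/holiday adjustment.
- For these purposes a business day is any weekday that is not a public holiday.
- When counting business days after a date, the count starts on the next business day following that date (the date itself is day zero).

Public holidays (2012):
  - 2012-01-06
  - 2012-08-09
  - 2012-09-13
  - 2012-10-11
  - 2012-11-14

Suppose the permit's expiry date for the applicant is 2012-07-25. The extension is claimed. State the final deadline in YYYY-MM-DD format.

2012-08-24

Trigger date 2012-07-25 + 15 calendar days = 2012-08-09.
2012-08-09 is a listed holiday, so it moves to the next business day, 2012-08-10 (Friday).
Applying the 10-business-day extension: 10 business days after 2012-08-10 is 2012-08-24.
2012-08-24 (Friday) is already a business day.
So the filing is due 2012-08-24.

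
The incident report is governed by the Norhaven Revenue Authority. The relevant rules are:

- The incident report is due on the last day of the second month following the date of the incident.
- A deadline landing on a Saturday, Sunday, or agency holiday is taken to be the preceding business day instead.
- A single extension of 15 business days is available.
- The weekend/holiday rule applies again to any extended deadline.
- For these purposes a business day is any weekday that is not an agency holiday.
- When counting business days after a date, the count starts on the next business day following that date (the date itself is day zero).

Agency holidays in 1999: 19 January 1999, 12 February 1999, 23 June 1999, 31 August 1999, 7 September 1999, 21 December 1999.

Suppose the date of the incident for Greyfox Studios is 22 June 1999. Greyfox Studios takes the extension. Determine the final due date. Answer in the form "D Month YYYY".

2 months after 22 June 1999 is August 1999; that month ends on 31 August 1999.
31 August 1999 falls on a listed holiday. Rolling to the preceding business day gives 30 August 1999, a Monday.
Applying the 15-business-day extension: 15 business days after 30 August 1999 is 22 September 1999.
22 September 1999 falls on a Wednesday, which is a business day, so no adjustment is needed.
The final due date is 22 September 1999.

22 September 1999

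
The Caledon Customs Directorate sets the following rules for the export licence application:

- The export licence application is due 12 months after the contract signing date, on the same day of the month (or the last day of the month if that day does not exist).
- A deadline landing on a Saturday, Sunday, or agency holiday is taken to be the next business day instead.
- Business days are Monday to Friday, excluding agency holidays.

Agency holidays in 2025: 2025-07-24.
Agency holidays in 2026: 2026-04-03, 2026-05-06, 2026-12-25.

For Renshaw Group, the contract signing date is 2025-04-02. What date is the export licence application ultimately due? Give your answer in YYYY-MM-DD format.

Moving 12 months forward from 2025-04-02 on the corresponding day gives 2026-04-02.
2026-04-02 falls on a Thursday, which is a business day, so no adjustment is needed.
Deadline: 2026-04-02.

2026-04-02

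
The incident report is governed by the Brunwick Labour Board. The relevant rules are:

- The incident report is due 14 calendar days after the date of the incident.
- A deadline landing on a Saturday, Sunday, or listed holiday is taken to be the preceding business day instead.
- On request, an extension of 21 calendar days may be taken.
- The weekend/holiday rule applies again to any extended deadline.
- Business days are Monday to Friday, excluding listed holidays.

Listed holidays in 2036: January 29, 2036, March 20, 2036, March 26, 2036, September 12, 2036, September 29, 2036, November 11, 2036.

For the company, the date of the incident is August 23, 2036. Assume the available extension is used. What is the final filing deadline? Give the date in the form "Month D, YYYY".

Adding 14 calendar days to August 23, 2036 gives September 6, 2036.
Because September 6, 2036 is a Saturday, the deadline becomes September 5, 2036 (Friday).
With the 21-day extension, September 5, 2036 becomes September 26, 2036.
Since September 26, 2036 is a Friday and not a holiday, the date is unchanged.
The final due date is September 26, 2036.

September 26, 2036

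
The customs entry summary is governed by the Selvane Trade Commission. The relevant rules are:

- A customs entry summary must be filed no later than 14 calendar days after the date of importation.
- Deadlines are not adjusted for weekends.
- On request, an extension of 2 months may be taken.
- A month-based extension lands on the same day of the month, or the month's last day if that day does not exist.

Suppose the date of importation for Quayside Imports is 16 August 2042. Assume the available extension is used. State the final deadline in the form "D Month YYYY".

14 calendar days after 16 August 2042 is 30 August 2042.
No adjustment is made for weekends or holidays, so 30 August 2042 stands.
Applying the 2 months extension: 2 months after 30 August 2042 is 30 October 2042.
30 October 2042 is a Thursday; no weekend or holiday adjustment applies.
Final deadline: 30 October 2042.

30 October 2042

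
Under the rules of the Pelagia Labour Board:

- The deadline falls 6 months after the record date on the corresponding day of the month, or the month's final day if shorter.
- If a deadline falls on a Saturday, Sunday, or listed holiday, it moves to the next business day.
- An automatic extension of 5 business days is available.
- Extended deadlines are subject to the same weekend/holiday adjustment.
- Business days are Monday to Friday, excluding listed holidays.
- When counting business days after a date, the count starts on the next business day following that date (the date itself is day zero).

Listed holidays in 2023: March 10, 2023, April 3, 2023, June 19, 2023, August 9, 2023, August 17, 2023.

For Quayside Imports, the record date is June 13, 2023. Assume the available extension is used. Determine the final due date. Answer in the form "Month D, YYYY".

Moving 6 months forward from June 13, 2023 on the corresponding day gives December 13, 2023.
December 13, 2023 is a Wednesday and not a listed holiday, so it stands.
The 5-business-day extension runs from December 13, 2023 to December 20, 2023.
December 20, 2023 (Wednesday) is already a business day.
Final deadline: December 20, 2023.

December 20, 2023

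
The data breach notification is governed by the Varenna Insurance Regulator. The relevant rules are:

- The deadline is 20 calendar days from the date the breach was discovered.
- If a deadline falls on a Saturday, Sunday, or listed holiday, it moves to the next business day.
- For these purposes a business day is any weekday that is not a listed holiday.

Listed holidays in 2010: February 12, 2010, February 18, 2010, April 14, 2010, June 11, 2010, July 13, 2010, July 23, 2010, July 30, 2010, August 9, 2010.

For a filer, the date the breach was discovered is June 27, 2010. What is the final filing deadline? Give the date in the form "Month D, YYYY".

July 19, 2010

From June 27, 2010, 20 calendar days later is July 17, 2010.
July 17, 2010 is a Saturday; the next business day is July 19, 2010 (Monday).
Deadline: July 19, 2010.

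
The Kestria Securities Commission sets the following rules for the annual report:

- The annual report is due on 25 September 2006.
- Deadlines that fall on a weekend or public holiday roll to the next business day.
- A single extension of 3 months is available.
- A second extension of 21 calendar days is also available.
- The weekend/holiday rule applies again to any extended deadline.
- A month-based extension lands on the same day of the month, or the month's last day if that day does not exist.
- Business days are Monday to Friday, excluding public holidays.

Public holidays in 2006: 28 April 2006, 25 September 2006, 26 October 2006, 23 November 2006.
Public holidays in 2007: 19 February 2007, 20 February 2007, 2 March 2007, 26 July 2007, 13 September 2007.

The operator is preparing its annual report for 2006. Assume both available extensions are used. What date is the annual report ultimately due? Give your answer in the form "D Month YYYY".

16 January 2007

Start from the fixed due date, 25 September 2006.
Because 25 September 2006 is a listed holiday, the deadline becomes 26 September 2006 (Tuesday).
Add 3 months to 26 September 2006: 26 December 2006.
26 December 2006 is a Tuesday and not a listed holiday, so it stands.
With the 21-day extension, 26 December 2006 becomes 16 January 2007.
16 January 2007 is a Tuesday and not a listed holiday, so it stands.
Deadline: 16 January 2007.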